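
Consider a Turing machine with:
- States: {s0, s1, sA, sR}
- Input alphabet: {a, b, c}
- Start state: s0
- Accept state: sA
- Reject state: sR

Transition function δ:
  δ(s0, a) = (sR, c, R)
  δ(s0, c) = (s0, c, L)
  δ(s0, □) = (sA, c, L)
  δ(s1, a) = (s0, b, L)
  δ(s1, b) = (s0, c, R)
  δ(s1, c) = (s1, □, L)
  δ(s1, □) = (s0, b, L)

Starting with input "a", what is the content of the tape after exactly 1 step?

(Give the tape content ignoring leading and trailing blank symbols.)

Execution trace:
Initial: [s0]a
Step 1: δ(s0, a) = (sR, c, R) → c[sR]□

The machine reaches the reject state sR and halts.

After 1 step, the tape (ignoring leading/trailing blanks) is: c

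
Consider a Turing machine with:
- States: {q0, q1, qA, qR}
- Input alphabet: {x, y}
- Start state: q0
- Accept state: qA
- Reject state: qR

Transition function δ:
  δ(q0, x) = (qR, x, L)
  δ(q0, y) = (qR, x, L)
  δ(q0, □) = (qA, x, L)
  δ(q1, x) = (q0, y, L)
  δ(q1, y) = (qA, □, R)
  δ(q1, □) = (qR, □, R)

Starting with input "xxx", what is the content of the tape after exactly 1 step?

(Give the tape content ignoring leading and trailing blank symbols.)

Execution trace:
Initial: [q0]xxx
Step 1: δ(q0, x) = (qR, x, L) → [qR]□xxx

The machine reaches the reject state qR and halts.

After 1 step, the tape (ignoring leading/trailing blanks) is: xxx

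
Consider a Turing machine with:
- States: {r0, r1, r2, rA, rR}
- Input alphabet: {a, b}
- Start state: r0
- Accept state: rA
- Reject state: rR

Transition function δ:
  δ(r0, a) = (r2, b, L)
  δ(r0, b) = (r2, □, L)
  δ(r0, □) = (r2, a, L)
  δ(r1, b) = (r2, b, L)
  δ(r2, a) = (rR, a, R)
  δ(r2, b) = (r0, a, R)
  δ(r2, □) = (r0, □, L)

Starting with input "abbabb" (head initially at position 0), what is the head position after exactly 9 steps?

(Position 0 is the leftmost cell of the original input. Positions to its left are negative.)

Execution trace (head position shown):
Step 0: [r0]abbabb  (head at position 0)
Step 1: move left → [r2]□bbbabb  (head at position -1)
Step 2: move left → [r0]□□bbbabb  (head at position -2)
Step 3: move left → [r2]□a□bbbabb  (head at position -3)
Step 4: move left → [r0]□□a□bbbabb  (head at position -4)
Step 5: move left → [r2]□a□a□bbbabb  (head at position -5)
Step 6: move left → [r0]□□a□a□bbbabb  (head at position -6)
Step 7: move left → [r2]□a□a□a□bbbabb  (head at position -7)
Step 8: move left → [r0]□□a□a□a□bbbabb  (head at position -8)
Step 9: move left → [r2]□a□a□a□a□bbbabb  (head at position -9)

After 9 steps, the head is at position -9.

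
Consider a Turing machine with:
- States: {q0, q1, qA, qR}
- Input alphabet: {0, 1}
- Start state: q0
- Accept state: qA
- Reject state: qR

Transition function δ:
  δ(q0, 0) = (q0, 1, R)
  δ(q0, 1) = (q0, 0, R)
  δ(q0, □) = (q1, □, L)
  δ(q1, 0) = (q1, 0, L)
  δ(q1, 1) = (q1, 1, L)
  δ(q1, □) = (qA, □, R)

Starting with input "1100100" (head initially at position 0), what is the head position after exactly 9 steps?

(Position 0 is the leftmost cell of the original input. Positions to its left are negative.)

Execution trace (head position shown):
Step 0: [q0]1100100  (head at position 0)
Step 1: move right → 0[q0]100100  (head at position 1)
Step 2: move right → 00[q0]00100  (head at position 2)
Step 3: move right → 001[q0]0100  (head at position 3)
Step 4: move right → 0011[q0]100  (head at position 4)
Step 5: move right → 00110[q0]00  (head at position 5)
Step 6: move right → 001101[q0]0  (head at position 6)
Step 7: move right → 0011011[q0]□  (head at position 7)
Step 8: move left → 001101[q1]1□  (head at position 6)
Step 9: move left → 00110[q1]11□  (head at position 5)

After 9 steps, the head is at position 5.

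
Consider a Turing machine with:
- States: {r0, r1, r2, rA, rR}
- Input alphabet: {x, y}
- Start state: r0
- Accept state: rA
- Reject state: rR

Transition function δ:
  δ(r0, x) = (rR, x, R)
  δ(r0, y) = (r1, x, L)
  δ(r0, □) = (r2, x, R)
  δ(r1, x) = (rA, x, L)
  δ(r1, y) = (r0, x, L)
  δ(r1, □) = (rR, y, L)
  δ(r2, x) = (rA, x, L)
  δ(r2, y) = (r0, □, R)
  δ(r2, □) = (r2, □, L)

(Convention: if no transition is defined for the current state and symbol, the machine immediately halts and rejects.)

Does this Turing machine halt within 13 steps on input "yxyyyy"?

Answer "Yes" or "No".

Execution trace:
Initial: [r0]yxyyyy
Step 1: δ(r0, y) = (r1, x, L) → [r1]□xxyyyy
Step 2: δ(r1, □) = (rR, y, L) → [rR]□yxxyyyy

The machine reaches the reject state rR and halts.
The machine halted after 2 steps (within the 13-step bound).

Answer: Yes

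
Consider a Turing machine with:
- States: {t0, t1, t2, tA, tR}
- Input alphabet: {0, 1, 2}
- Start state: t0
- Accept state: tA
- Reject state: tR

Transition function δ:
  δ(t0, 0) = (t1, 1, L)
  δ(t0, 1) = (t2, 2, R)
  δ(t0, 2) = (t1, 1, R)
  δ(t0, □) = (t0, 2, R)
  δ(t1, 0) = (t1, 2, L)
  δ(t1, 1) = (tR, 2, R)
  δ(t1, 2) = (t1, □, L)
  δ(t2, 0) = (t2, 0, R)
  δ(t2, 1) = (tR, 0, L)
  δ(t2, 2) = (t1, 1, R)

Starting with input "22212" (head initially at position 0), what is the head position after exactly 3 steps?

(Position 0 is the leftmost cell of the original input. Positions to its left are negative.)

Execution trace (head position shown):
Step 0: [t0]22212  (head at position 0)
Step 1: move right → 1[t1]2212  (head at position 1)
Step 2: move left → [t1]1□212  (head at position 0)
Step 3: move right → 2[tR]□212  (head at position 1)

After 3 steps, the head is at position 1.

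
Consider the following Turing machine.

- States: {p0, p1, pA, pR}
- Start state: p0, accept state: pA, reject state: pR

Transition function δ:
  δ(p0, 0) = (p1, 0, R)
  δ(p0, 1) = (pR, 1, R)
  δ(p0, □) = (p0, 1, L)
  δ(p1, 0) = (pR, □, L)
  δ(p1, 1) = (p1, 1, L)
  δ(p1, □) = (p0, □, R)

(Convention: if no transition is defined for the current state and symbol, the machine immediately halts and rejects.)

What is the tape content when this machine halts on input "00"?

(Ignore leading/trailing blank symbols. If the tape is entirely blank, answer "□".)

Execution trace:
Initial: [p0]00
Step 1: δ(p0, 0) = (p1, 0, R) → 0[p1]0
Step 2: δ(p1, 0) = (pR, □, L) → [pR]0□

The machine reaches the reject state pR and halts.

Final tape (ignoring leading/trailing blanks): 0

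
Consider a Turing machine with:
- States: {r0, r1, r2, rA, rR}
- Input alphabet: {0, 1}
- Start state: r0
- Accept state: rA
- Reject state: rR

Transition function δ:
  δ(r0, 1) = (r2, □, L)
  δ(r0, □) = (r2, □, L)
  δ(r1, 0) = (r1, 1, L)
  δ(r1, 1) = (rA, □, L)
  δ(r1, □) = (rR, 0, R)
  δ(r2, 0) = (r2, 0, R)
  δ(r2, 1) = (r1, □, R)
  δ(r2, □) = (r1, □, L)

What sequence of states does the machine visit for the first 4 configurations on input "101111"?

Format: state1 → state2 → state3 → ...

Execution trace:
Initial: [r0]101111
Step 1: δ(r0, 1) = (r2, □, L) → [r2]□□01111
Step 2: δ(r2, □) = (r1, □, L) → [r1]□□□01111
Step 3: δ(r1, □) = (rR, 0, R) → 0[rR]□□01111

The machine reaches the reject state rR and halts.

State sequence: r0 → r2 → r1 → rR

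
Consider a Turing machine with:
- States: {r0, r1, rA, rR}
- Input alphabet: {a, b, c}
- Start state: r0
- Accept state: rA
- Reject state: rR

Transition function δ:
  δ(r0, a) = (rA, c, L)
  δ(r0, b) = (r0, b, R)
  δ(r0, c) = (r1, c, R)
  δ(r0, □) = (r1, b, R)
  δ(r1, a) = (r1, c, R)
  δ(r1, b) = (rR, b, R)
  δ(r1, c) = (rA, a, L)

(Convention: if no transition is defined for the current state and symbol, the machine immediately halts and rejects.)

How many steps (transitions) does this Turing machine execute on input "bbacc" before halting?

Execution trace:
Initial: [r0]bbacc
Step 1: δ(r0, b) = (r0, b, R) → b[r0]bacc
Step 2: δ(r0, b) = (r0, b, R) → bb[r0]acc
Step 3: δ(r0, a) = (rA, c, L) → b[rA]bccc

The machine reaches the accept state rA and halts.

The machine executed 3 steps before halting.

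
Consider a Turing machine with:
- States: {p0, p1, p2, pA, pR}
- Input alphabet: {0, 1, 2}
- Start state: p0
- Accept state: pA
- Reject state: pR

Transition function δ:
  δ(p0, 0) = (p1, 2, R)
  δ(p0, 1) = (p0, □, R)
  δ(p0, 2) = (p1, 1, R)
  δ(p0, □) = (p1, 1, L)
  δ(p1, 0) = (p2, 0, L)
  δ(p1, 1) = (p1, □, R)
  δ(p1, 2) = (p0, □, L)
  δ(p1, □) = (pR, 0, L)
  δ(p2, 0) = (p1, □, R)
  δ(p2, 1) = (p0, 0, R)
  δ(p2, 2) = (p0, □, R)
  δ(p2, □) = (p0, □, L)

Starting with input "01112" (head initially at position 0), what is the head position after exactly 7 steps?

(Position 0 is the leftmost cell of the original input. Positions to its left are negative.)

Execution trace (head position shown):
Step 0: [p0]01112  (head at position 0)
Step 1: move right → 2[p1]1112  (head at position 1)
Step 2: move right → 2□[p1]112  (head at position 2)
Step 3: move right → 2□□[p1]12  (head at position 3)
Step 4: move right → 2□□□[p1]2  (head at position 4)
Step 5: move left → 2□□[p0]□□  (head at position 3)
Step 6: move left → 2□[p1]□1□  (head at position 2)
Step 7: move left → 2[pR]□01□  (head at position 1)

After 7 steps, the head is at position 1.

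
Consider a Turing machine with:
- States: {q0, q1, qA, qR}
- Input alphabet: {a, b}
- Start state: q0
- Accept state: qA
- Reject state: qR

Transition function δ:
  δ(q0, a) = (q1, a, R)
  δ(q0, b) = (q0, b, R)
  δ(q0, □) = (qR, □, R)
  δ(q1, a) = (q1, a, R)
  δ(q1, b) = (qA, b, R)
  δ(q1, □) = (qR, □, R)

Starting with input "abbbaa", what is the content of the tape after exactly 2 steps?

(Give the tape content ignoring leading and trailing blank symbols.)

Execution trace:
Initial: [q0]abbbaa
Step 1: δ(q0, a) = (q1, a, R) → a[q1]bbbaa
Step 2: δ(q1, b) = (qA, b, R) → ab[qA]bbaa

The machine reaches the accept state qA and halts.

After 2 steps, the tape (ignoring leading/trailing blanks) is: abbbaa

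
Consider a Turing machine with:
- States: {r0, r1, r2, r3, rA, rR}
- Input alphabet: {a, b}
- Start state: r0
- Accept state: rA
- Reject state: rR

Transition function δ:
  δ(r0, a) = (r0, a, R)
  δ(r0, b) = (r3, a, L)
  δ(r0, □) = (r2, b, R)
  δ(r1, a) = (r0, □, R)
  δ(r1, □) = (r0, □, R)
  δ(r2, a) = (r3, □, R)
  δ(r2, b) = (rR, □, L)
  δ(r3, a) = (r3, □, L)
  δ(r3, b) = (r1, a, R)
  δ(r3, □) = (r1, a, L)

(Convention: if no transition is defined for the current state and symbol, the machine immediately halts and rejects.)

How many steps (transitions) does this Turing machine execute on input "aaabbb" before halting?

Execution trace:
Initial: [r0]aaabbb
Step 1: δ(r0, a) = (r0, a, R) → a[r0]aabbb
Step 2: δ(r0, a) = (r0, a, R) → aa[r0]abbb
Step 3: δ(r0, a) = (r0, a, R) → aaa[r0]bbb
Step 4: δ(r0, b) = (r3, a, L) → aa[r3]aabb
Step 5: δ(r3, a) = (r3, □, L) → a[r3]a□abb
Step 6: δ(r3, a) = (r3, □, L) → [r3]a□□abb
Step 7: δ(r3, a) = (r3, □, L) → [r3]□□□□abb
Step 8: δ(r3, □) = (r1, a, L) → [r1]□a□□□abb
Step 9: δ(r1, □) = (r0, □, R) → □[r0]a□□□abb
Step 10: δ(r0, a) = (r0, a, R) → □a[r0]□□□abb
Step 11: δ(r0, □) = (r2, b, R) → □ab[r2]□□abb

No transition is defined for δ(r2, □). By convention the machine halts and rejects.

The machine executed 11 steps before halting.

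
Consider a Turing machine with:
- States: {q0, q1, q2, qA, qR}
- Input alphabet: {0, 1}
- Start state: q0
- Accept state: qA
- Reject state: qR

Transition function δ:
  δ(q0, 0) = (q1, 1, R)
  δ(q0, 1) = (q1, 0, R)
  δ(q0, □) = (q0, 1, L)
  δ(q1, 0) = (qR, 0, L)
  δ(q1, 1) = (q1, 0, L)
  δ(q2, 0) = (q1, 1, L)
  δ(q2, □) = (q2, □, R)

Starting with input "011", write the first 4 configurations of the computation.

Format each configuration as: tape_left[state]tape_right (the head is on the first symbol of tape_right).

Transitions applied:
Step 1: δ(q0, 0) = (q1, 1, R)
Step 2: δ(q1, 1) = (q1, 0, L)
Step 3: δ(q1, 1) = (q1, 0, L)

The first 4 configurations are:
[q0]011 ⊢ 1[q1]11 ⊢ [q1]101 ⊢ [q1]□001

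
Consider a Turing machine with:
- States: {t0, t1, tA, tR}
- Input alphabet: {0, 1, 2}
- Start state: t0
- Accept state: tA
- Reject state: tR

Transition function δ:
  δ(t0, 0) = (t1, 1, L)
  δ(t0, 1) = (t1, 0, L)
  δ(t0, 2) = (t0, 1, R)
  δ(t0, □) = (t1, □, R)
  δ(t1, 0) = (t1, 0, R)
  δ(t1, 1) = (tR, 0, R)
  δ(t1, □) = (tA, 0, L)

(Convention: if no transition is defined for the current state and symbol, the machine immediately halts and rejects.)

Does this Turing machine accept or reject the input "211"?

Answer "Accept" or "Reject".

Execution trace:
Initial: [t0]211
Step 1: δ(t0, 2) = (t0, 1, R) → 1[t0]11
Step 2: δ(t0, 1) = (t1, 0, L) → [t1]101
Step 3: δ(t1, 1) = (tR, 0, R) → 0[tR]01

The machine reaches the reject state tR and halts.

Answer: Reject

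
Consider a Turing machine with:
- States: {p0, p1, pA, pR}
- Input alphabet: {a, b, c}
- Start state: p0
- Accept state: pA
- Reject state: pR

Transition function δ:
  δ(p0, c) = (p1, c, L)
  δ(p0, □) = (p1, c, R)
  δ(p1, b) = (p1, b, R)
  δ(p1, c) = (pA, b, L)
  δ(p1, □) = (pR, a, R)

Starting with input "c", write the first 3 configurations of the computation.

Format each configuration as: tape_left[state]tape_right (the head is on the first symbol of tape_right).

Transitions applied:
Step 1: δ(p0, c) = (p1, c, L)
Step 2: δ(p1, □) = (pR, a, R)

The first 3 configurations are:
[p0]c ⊢ [p1]□c ⊢ a[pR]c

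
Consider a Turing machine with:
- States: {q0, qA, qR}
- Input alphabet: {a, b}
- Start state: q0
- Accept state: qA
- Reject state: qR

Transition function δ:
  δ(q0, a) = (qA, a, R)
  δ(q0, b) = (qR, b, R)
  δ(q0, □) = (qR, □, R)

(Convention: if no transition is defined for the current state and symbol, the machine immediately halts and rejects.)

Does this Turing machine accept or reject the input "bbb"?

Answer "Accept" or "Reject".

Execution trace:
Initial: [q0]bbb
Step 1: δ(q0, b) = (qR, b, R) → b[qR]bb

The machine reaches the reject state qR and halts.

Answer: Reject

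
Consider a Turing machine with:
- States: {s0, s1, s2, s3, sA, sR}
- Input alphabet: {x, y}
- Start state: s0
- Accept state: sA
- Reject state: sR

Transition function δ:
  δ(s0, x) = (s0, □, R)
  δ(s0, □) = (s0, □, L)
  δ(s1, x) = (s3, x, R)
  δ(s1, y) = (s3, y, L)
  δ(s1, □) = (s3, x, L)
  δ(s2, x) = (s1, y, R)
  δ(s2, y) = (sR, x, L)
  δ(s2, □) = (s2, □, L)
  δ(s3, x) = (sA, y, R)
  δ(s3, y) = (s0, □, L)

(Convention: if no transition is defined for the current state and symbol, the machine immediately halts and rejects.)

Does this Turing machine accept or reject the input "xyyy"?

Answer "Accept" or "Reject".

Execution trace:
Initial: [s0]xyyy
Step 1: δ(s0, x) = (s0, □, R) → □[s0]yyy

No transition is defined for δ(s0, y). By convention the machine halts and rejects.

Answer: Reject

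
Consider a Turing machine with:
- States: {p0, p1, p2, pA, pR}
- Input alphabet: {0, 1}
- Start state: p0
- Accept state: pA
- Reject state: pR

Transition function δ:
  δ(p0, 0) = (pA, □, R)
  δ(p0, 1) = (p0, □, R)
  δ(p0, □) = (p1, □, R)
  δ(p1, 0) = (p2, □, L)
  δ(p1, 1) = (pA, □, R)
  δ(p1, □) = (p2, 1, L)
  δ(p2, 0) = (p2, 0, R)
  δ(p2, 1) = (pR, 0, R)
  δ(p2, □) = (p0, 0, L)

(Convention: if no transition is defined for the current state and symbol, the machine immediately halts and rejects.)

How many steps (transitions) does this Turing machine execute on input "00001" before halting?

Execution trace:
Initial: [p0]00001
Step 1: δ(p0, 0) = (pA, □, R) → □[pA]0001

The machine reaches the accept state pA and halts.

The machine executed 1 step before halting.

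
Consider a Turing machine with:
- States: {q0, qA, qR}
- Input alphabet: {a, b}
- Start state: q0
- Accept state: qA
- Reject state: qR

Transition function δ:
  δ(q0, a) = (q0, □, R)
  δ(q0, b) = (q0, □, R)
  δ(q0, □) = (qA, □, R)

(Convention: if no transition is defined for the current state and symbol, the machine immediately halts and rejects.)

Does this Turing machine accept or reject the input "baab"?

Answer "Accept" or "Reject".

Execution trace:
Initial: [q0]baab
Step 1: δ(q0, b) = (q0, □, R) → □[q0]aab
Step 2: δ(q0, a) = (q0, □, R) → □□[q0]ab
Step 3: δ(q0, a) = (q0, □, R) → □□□[q0]b
Step 4: δ(q0, b) = (q0, □, R) → □□□□[q0]□
Step 5: δ(q0, □) = (qA, □, R) → □□□□□[qA]□

The machine reaches the accept state qA and halts.

Answer: Accept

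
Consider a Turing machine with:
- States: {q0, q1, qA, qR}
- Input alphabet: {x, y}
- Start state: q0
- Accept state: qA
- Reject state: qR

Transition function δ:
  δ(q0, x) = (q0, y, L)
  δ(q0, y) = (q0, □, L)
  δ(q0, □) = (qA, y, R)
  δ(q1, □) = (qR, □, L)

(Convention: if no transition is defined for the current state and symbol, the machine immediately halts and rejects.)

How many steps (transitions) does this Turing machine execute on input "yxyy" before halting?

Execution trace:
Initial: [q0]yxyy
Step 1: δ(q0, y) = (q0, □, L) → [q0]□□xyy
Step 2: δ(q0, □) = (qA, y, R) → y[qA]□xyy

The machine reaches the accept state qA and halts.

The machine executed 2 steps before halting.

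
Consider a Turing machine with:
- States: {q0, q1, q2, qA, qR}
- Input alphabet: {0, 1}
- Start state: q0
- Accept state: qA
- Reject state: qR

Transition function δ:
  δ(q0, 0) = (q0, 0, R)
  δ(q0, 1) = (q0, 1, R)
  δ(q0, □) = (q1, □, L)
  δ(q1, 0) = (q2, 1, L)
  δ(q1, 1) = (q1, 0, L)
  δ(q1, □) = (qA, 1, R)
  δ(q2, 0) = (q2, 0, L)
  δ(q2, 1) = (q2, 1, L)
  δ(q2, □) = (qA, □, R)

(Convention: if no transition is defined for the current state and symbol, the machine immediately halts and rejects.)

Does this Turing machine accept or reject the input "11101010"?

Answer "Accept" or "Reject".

Execution trace:
Initial: [q0]11101010
Step 1: δ(q0, 1) = (q0, 1, R) → 1[q0]1101010
Step 2: δ(q0, 1) = (q0, 1, R) → 11[q0]101010
Step 3: δ(q0, 1) = (q0, 1, R) → 111[q0]01010
Step 4: δ(q0, 0) = (q0, 0, R) → 1110[q0]1010
Step 5: δ(q0, 1) = (q0, 1, R) → 11101[q0]010
Step 6: δ(q0, 0) = (q0, 0, R) → 111010[q0]10
Step 7: δ(q0, 1) = (q0, 1, R) → 1110101[q0]0
Step 8: δ(q0, 0) = (q0, 0, R) → 11101010[q0]□
Step 9: δ(q0, □) = (q1, □, L) → 1110101[q1]0□
Step 10: δ(q1, 0) = (q2, 1, L) → 111010[q2]11□
Step 11: δ(q2, 1) = (q2, 1, L) → 11101[q2]011□
Step 12: δ(q2, 0) = (q2, 0, L) → 1110[q2]1011□
Step 13: δ(q2, 1) = (q2, 1, L) → 111[q2]01011□
Step 14: δ(q2, 0) = (q2, 0, L) → 11[q2]101011□
Step 15: δ(q2, 1) = (q2, 1, L) → 1[q2]1101011□
Step 16: δ(q2, 1) = (q2, 1, L) → [q2]11101011□
Step 17: δ(q2, 1) = (q2, 1, L) → [q2]□11101011□
Step 18: δ(q2, □) = (qA, □, R) → □[qA]11101011□

The machine reaches the accept state qA and halts.

Answer: Accept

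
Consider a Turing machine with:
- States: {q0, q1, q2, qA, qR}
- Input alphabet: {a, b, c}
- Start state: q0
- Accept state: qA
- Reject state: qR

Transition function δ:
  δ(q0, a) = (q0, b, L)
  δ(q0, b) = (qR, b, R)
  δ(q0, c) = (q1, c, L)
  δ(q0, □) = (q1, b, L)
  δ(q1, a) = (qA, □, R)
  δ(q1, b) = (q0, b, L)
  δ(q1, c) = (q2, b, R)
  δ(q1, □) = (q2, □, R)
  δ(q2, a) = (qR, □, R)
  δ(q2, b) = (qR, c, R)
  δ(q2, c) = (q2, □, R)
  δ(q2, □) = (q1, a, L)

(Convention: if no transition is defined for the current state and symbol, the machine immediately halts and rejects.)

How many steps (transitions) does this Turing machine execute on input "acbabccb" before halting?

Execution trace:
Initial: [q0]acbabccb
Step 1: δ(q0, a) = (q0, b, L) → [q0]□bcbabccb
Step 2: δ(q0, □) = (q1, b, L) → [q1]□bbcbabccb
Step 3: δ(q1, □) = (q2, □, R) → □[q2]bbcbabccb
Step 4: δ(q2, b) = (qR, c, R) → □c[qR]bcbabccb

The machine reaches the reject state qR and halts.

The machine executed 4 steps before halting.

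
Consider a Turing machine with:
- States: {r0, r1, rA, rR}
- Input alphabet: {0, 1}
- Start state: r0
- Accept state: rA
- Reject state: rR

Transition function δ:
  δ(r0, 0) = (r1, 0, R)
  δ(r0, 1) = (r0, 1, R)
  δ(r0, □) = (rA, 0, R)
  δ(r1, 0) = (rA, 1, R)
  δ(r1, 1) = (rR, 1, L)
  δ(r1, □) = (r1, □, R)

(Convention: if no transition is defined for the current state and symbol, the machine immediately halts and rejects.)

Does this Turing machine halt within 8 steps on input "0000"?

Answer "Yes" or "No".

Execution trace:
Initial: [r0]0000
Step 1: δ(r0, 0) = (r1, 0, R) → 0[r1]000
Step 2: δ(r1, 0) = (rA, 1, R) → 01[rA]00

The machine reaches the accept state rA and halts.
The machine halted after 2 steps (within the 8-step bound).

Answer: Yes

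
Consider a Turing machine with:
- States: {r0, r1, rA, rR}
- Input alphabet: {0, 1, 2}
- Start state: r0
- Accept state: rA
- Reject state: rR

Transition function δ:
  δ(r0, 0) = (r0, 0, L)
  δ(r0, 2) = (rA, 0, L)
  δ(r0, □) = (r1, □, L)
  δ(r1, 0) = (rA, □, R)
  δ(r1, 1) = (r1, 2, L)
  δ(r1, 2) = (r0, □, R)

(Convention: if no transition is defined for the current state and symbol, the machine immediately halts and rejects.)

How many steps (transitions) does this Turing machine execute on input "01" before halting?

Execution trace:
Initial: [r0]01
Step 1: δ(r0, 0) = (r0, 0, L) → [r0]□01
Step 2: δ(r0, □) = (r1, □, L) → [r1]□□01

No transition is defined for δ(r1, □). By convention the machine halts and rejects.

The machine executed 2 steps before halting.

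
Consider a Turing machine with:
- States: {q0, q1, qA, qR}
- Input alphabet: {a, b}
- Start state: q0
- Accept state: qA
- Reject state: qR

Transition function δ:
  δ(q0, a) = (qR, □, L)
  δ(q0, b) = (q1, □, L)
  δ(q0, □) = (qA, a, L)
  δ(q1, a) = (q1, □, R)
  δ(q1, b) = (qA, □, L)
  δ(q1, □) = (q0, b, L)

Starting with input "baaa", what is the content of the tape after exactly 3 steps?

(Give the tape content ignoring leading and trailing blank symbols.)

Execution trace:
Initial: [q0]baaa
Step 1: δ(q0, b) = (q1, □, L) → [q1]□□aaa
Step 2: δ(q1, □) = (q0, b, L) → [q0]□b□aaa
Step 3: δ(q0, □) = (qA, a, L) → [qA]□ab□aaa

The machine reaches the accept state qA and halts.

After 3 steps, the tape (ignoring leading/trailing blanks) is: ab□aaa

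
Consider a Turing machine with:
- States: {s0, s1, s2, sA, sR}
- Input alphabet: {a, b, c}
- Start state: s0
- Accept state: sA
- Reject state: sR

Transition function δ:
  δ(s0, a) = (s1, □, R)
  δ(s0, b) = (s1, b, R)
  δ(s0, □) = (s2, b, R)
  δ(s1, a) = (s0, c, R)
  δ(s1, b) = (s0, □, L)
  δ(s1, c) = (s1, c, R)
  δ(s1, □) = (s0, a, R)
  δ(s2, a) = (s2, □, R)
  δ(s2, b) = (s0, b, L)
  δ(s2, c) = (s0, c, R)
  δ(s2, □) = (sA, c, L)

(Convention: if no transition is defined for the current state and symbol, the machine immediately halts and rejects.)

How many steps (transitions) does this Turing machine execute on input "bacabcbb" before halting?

Execution trace:
Initial: [s0]bacabcbb
Step 1: δ(s0, b) = (s1, b, R) → b[s1]acabcbb
Step 2: δ(s1, a) = (s0, c, R) → bc[s0]cabcbb

No transition is defined for δ(s0, c). By convention the machine halts and rejects.

The machine executed 2 steps before halting.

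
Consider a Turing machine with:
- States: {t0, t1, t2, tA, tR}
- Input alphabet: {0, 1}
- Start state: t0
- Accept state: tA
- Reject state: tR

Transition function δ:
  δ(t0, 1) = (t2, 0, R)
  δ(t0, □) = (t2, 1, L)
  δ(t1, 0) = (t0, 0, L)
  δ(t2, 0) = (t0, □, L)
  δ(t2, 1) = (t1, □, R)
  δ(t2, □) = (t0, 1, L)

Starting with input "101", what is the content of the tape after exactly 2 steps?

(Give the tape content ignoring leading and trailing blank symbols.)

Execution trace:
Initial: [t0]101
Step 1: δ(t0, 1) = (t2, 0, R) → 0[t2]01
Step 2: δ(t2, 0) = (t0, □, L) → [t0]0□1

No transition is defined for δ(t0, 0). By convention the machine halts and rejects.

After 2 steps, the tape (ignoring leading/trailing blanks) is: 0□1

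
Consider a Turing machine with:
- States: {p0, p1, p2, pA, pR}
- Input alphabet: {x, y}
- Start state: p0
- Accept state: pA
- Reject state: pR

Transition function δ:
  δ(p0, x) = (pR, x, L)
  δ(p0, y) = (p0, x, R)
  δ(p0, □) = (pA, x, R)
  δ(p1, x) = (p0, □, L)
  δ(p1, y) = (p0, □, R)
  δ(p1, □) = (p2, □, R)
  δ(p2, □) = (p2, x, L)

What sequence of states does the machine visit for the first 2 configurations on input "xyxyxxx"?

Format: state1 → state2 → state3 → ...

Execution trace:
Initial: [p0]xyxyxxx
Step 1: δ(p0, x) = (pR, x, L) → [pR]□xyxyxxx

The machine reaches the reject state pR and halts.

State sequence: p0 → pR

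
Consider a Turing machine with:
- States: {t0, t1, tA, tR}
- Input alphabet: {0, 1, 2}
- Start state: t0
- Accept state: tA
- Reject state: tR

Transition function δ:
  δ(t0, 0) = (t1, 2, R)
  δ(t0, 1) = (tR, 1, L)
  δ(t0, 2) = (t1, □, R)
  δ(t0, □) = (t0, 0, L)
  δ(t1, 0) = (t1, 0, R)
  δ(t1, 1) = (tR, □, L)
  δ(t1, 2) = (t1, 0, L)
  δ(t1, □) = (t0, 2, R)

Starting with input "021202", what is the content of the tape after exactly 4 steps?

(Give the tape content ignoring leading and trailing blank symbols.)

Execution trace:
Initial: [t0]021202
Step 1: δ(t0, 0) = (t1, 2, R) → 2[t1]21202
Step 2: δ(t1, 2) = (t1, 0, L) → [t1]201202
Step 3: δ(t1, 2) = (t1, 0, L) → [t1]□001202
Step 4: δ(t1, □) = (t0, 2, R) → 2[t0]001202

After 4 steps, the tape (ignoring leading/trailing blanks) is: 2001202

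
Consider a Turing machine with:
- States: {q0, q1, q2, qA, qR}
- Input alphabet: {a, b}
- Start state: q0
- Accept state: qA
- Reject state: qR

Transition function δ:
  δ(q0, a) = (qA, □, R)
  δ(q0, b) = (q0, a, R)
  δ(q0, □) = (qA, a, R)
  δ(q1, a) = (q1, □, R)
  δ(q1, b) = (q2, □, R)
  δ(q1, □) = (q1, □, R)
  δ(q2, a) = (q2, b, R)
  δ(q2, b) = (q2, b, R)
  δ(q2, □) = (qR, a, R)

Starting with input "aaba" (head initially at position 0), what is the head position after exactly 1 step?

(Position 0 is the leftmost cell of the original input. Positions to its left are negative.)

Execution trace (head position shown):
Step 0: [q0]aaba  (head at position 0)
Step 1: move right → □[qA]aba  (head at position 1)

After 1 step, the head is at position 1.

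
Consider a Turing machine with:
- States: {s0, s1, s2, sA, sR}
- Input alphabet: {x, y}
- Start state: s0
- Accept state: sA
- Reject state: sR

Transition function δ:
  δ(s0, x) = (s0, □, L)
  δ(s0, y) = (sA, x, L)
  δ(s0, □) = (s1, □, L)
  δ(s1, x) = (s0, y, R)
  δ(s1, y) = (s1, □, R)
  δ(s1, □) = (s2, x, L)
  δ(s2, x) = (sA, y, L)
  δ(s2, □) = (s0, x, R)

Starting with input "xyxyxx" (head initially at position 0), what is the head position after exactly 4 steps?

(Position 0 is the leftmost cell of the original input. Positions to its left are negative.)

Execution trace (head position shown):
Step 0: [s0]xyxyxx  (head at position 0)
Step 1: move left → [s0]□□yxyxx  (head at position -1)
Step 2: move left → [s1]□□□yxyxx  (head at position -2)
Step 3: move left → [s2]□x□□yxyxx  (head at position -3)
Step 4: move right → x[s0]x□□yxyxx  (head at position -2)

After 4 steps, the head is at position -2.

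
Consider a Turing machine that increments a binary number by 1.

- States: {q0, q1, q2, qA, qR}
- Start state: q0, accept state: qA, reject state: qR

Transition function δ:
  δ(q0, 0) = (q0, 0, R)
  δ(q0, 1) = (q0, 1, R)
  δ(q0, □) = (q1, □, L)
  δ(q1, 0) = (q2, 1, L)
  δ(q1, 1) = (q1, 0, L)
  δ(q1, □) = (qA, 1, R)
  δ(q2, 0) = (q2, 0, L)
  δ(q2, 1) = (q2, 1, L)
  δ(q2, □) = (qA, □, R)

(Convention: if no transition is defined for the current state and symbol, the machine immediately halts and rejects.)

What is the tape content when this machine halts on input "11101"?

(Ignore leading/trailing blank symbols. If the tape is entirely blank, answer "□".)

Execution trace:
Initial: [q0]11101
Step 1: δ(q0, 1) = (q0, 1, R) → 1[q0]1101
Step 2: δ(q0, 1) = (q0, 1, R) → 11[q0]101
Step 3: δ(q0, 1) = (q0, 1, R) → 111[q0]01
Step 4: δ(q0, 0) = (q0, 0, R) → 1110[q0]1
Step 5: δ(q0, 1) = (q0, 1, R) → 11101[q0]□
Step 6: δ(q0, □) = (q1, □, L) → 1110[q1]1□
Step 7: δ(q1, 1) = (q1, 0, L) → 111[q1]00□
Step 8: δ(q1, 0) = (q2, 1, L) → 11[q2]110□
Step 9: δ(q2, 1) = (q2, 1, L) → 1[q2]1110□
Step 10: δ(q2, 1) = (q2, 1, L) → [q2]11110□
Step 11: δ(q2, 1) = (q2, 1, L) → [q2]□11110□
Step 12: δ(q2, □) = (qA, □, R) → □[qA]11110□

The machine reaches the accept state qA and halts.

Final tape (ignoring leading/trailing blanks): 11110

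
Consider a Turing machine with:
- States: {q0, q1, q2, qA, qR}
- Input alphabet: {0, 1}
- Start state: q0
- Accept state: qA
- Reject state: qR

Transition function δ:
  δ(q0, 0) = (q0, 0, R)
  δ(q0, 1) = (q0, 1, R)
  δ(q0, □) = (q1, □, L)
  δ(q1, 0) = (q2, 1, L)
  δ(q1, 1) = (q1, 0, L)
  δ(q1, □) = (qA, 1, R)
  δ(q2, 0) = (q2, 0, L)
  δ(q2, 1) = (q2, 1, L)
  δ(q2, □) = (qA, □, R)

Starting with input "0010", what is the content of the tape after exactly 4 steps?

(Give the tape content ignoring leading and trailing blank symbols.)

Execution trace:
Initial: [q0]0010
Step 1: δ(q0, 0) = (q0, 0, R) → 0[q0]010
Step 2: δ(q0, 0) = (q0, 0, R) → 00[q0]10
Step 3: δ(q0, 1) = (q0, 1, R) → 001[q0]0
Step 4: δ(q0, 0) = (q0, 0, R) → 0010[q0]□

After 4 steps, the tape (ignoring leading/trailing blanks) is: 0010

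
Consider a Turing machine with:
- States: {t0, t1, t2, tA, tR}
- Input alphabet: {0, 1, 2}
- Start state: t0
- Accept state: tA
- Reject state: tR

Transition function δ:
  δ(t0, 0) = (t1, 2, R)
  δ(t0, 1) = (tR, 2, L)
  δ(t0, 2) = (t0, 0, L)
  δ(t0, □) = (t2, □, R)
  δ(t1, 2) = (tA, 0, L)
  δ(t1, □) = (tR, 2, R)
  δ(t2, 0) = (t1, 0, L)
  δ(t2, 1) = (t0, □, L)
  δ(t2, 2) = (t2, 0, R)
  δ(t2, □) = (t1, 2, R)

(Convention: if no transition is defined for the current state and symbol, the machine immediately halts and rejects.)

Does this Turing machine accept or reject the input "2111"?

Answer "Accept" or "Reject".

Execution trace:
Initial: [t0]2111
Step 1: δ(t0, 2) = (t0, 0, L) → [t0]□0111
Step 2: δ(t0, □) = (t2, □, R) → □[t2]0111
Step 3: δ(t2, 0) = (t1, 0, L) → [t1]□0111
Step 4: δ(t1, □) = (tR, 2, R) → 2[tR]0111

The machine reaches the reject state tR and halts.

Answer: Reject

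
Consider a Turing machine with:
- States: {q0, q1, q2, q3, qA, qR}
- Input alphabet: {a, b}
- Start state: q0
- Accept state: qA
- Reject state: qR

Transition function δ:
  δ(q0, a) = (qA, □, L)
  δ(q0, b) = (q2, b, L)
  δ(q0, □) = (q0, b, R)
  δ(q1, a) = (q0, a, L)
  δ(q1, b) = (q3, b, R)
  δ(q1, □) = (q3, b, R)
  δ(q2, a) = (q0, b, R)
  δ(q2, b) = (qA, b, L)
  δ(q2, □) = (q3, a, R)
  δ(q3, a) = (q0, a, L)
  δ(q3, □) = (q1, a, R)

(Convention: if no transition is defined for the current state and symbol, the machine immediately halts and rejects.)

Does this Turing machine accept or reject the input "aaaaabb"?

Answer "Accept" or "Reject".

Execution trace:
Initial: [q0]aaaaabb
Step 1: δ(q0, a) = (qA, □, L) → [qA]□□aaaabb

The machine reaches the accept state qA and halts.

Answer: Accept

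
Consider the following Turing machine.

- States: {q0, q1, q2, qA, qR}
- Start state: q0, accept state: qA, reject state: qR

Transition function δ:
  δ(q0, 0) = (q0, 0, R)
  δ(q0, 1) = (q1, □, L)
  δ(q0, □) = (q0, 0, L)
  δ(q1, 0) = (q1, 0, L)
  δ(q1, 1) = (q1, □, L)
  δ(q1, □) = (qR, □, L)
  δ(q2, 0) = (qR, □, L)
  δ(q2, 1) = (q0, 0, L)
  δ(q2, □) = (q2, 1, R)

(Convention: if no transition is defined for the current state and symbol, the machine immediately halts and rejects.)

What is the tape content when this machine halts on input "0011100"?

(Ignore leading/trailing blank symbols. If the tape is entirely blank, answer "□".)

Execution trace:
Initial: [q0]0011100
Step 1: δ(q0, 0) = (q0, 0, R) → 0[q0]011100
Step 2: δ(q0, 0) = (q0, 0, R) → 00[q0]11100
Step 3: δ(q0, 1) = (q1, □, L) → 0[q1]0□1100
Step 4: δ(q1, 0) = (q1, 0, L) → [q1]00□1100
Step 5: δ(q1, 0) = (q1, 0, L) → [q1]□00□1100
Step 6: δ(q1, □) = (qR, □, L) → [qR]□□00□1100

The machine reaches the reject state qR and halts.

Final tape (ignoring leading/trailing blanks): 00□1100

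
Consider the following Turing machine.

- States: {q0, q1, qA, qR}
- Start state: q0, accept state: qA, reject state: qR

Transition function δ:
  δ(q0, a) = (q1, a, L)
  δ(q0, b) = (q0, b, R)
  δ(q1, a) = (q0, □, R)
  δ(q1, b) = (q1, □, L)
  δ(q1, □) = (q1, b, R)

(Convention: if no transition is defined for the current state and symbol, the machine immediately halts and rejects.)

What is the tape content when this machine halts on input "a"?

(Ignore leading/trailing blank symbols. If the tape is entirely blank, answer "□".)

Execution trace:
Initial: [q0]a
Step 1: δ(q0, a) = (q1, a, L) → [q1]□a
Step 2: δ(q1, □) = (q1, b, R) → b[q1]a
Step 3: δ(q1, a) = (q0, □, R) → b□[q0]□

No transition is defined for δ(q0, □). By convention the machine halts and rejects.

Final tape (ignoring leading/trailing blanks): b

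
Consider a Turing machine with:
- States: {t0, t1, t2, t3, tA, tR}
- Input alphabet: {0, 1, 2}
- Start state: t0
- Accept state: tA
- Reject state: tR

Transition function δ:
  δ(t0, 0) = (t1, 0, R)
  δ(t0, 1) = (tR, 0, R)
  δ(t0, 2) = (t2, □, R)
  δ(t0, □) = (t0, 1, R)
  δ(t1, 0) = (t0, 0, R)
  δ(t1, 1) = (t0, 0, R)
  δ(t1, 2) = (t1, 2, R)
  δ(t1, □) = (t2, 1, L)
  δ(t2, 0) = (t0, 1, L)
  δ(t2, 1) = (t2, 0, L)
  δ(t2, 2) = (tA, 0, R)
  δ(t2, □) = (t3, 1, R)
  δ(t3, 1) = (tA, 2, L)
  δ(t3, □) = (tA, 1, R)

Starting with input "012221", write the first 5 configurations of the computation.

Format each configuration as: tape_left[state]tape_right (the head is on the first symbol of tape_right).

Transitions applied:
Step 1: δ(t0, 0) = (t1, 0, R)
Step 2: δ(t1, 1) = (t0, 0, R)
Step 3: δ(t0, 2) = (t2, □, R)
Step 4: δ(t2, 2) = (tA, 0, R)

The first 5 configurations are:
[t0]012221 ⊢ 0[t1]12221 ⊢ 00[t0]2221 ⊢ 00□[t2]221 ⊢ 00□0[tA]21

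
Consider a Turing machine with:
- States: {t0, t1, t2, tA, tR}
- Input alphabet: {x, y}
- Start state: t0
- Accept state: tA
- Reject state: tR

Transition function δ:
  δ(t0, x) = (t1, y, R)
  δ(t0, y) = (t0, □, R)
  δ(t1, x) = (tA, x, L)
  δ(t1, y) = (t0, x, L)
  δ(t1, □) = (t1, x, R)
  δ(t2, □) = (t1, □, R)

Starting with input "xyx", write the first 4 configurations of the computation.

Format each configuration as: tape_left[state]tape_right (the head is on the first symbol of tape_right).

Transitions applied:
Step 1: δ(t0, x) = (t1, y, R)
Step 2: δ(t1, y) = (t0, x, L)
Step 3: δ(t0, y) = (t0, □, R)

The first 4 configurations are:
[t0]xyx ⊢ y[t1]yx ⊢ [t0]yxx ⊢ □[t0]xx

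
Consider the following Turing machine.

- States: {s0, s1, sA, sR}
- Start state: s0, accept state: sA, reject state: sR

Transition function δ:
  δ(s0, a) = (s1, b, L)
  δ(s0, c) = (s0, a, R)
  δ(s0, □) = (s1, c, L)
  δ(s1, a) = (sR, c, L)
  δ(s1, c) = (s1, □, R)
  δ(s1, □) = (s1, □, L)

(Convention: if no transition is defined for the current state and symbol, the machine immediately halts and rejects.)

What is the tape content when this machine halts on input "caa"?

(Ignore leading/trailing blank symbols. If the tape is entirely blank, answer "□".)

Execution trace:
Initial: [s0]caa
Step 1: δ(s0, c) = (s0, a, R) → a[s0]aa
Step 2: δ(s0, a) = (s1, b, L) → [s1]aba
Step 3: δ(s1, a) = (sR, c, L) → [sR]□cba

The machine reaches the reject state sR and halts.

Final tape (ignoring leading/trailing blanks): cba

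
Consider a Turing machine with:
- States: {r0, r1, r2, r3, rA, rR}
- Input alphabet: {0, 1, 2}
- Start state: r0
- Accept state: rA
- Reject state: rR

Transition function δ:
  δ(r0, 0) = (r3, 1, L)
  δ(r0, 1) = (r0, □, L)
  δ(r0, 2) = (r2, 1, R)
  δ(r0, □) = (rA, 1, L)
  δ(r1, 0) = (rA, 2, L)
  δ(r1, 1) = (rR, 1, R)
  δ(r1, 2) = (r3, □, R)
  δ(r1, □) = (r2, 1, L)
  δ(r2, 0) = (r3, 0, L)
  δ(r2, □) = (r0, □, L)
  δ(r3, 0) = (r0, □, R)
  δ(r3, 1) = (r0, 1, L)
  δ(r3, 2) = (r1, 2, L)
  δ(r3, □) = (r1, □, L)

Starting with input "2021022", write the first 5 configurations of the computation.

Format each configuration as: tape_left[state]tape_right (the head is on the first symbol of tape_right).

Transitions applied:
Step 1: δ(r0, 2) = (r2, 1, R)
Step 2: δ(r2, 0) = (r3, 0, L)
Step 3: δ(r3, 1) = (r0, 1, L)
Step 4: δ(r0, □) = (rA, 1, L)

The first 5 configurations are:
[r0]2021022 ⊢ 1[r2]021022 ⊢ [r3]1021022 ⊢ [r0]□1021022 ⊢ [rA]□11021022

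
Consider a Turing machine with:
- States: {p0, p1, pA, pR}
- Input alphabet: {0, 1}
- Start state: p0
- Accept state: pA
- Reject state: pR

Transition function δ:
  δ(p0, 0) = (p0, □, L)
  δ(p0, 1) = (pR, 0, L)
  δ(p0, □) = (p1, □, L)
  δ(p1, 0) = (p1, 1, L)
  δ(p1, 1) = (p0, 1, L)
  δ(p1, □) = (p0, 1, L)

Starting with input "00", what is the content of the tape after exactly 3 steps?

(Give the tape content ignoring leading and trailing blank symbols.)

Execution trace:
Initial: [p0]00
Step 1: δ(p0, 0) = (p0, □, L) → [p0]□□0
Step 2: δ(p0, □) = (p1, □, L) → [p1]□□□0
Step 3: δ(p1, □) = (p0, 1, L) → [p0]□1□□0

After 3 steps, the tape (ignoring leading/trailing blanks) is: 1□□0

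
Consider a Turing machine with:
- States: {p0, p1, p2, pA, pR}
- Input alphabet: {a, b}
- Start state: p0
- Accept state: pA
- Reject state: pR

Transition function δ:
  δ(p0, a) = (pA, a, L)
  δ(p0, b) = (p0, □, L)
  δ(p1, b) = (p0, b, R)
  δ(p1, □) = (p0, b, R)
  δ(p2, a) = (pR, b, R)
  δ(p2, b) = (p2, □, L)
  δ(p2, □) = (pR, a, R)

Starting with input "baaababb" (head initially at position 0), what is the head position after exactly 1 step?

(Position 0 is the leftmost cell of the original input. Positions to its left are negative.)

Execution trace (head position shown):
Step 0: [p0]baaababb  (head at position 0)
Step 1: move left → [p0]□□aaababb  (head at position -1)

After 1 step, the head is at position -1.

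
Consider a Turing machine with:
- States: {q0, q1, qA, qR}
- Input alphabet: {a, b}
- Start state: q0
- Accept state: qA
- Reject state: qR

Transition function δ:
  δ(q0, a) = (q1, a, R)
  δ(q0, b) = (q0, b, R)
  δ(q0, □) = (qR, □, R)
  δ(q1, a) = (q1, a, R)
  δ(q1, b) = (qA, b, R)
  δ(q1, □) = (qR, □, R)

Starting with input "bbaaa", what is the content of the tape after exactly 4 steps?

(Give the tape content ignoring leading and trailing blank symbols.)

Execution trace:
Initial: [q0]bbaaa
Step 1: δ(q0, b) = (q0, b, R) → b[q0]baaa
Step 2: δ(q0, b) = (q0, b, R) → bb[q0]aaa
Step 3: δ(q0, a) = (q1, a, R) → bba[q1]aa
Step 4: δ(q1, a) = (q1, a, R) → bbaa[q1]a

After 4 steps, the tape (ignoring leading/trailing blanks) is: bbaaa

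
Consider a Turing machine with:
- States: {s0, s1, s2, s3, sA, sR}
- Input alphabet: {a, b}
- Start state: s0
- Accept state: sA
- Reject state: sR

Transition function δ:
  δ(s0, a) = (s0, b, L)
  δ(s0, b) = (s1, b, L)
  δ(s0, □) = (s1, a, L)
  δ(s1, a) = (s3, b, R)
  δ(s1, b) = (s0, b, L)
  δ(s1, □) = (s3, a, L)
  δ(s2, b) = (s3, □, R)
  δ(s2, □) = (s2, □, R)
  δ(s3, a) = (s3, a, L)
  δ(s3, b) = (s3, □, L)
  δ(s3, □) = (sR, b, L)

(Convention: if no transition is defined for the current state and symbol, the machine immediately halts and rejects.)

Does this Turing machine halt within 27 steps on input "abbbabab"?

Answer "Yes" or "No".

Execution trace:
Initial: [s0]abbbabab
Step 1: δ(s0, a) = (s0, b, L) → [s0]□bbbbabab
Step 2: δ(s0, □) = (s1, a, L) → [s1]□abbbbabab
Step 3: δ(s1, □) = (s3, a, L) → [s3]□aabbbbabab
Step 4: δ(s3, □) = (sR, b, L) → [sR]□baabbbbabab

The machine reaches the reject state sR and halts.
The machine halted after 4 steps (within the 27-step bound).

Answer: Yes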